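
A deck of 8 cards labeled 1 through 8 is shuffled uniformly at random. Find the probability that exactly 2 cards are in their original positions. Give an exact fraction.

53/288

Choose which 2 of the 8 are fixed: C(8,2) = 28 ways.
The remaining 6 must have no fixed point: D(6) = 265.
P = 28·265/40320 = 53/288.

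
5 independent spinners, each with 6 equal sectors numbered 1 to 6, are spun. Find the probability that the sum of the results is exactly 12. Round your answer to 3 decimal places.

There are 6^5 = 7776 equally likely outcomes.
The number of ordered 5-tuples from {1,…,6} summing to 12 is 305.
P(sum = 12) = 305/7776 ≈ 0.039.

0.039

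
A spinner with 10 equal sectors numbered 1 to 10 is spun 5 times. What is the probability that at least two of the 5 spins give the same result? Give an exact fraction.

436/625

P(all 5 different) = 10/10 · 9/10 · ··· · 6/10 = 189/625.
P(at least two equal) = 1 − 189/625 = 436/625.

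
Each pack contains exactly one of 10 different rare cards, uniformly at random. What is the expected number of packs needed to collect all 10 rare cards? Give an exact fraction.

After i distinct types are collected, each trial gives a new one with probability (10−i)/10, so the expected wait for the next new type is 10/(10−i).
E = 10/10 + 10/9 + 10/8 + 10/7 + 10/6 + 10/5 + 10/4 + 10/3 + 10/2 + 10/1 = 7381/252.

7381/252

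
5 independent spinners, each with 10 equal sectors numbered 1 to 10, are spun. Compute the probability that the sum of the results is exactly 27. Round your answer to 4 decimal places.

There are 10^5 = 100000 equally likely outcomes.
The number of ordered 5-tuples from {1,…,10} summing to 27 is 6000.
P(sum = 27) = 6000/100000 = 3/50 ≈ 0.0600.

0.0600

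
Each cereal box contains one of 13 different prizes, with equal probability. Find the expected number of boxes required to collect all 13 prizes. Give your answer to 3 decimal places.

After i distinct types are collected, each trial gives a new one with probability (13−i)/13, so the expected wait for the next new type is 13/(13−i).
E = 13/13 + 13/12 + 13/11 + 13/10 + 13/9 + 13/8 + 13/7 + 13/6 + 13/5 + 13/4 + 13/3 + 13/2 + 13/1 = 1145993/27720 ≈ 41.342.

41.342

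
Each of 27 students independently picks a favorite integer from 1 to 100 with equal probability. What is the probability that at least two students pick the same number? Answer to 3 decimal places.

It's easier to compute the probability that all 27 are distinct.
P(all distinct) = 100/100 · 99/100 · ··· · 74/100 ≈ 0.021.
So the probability of at least one match is 1 − 0.021 = 0.979.

0.979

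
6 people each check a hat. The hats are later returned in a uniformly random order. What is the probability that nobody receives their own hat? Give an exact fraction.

This is the derangement probability: permutations of 6 with no fixed point.
D(6) = 6! · (1 − 1/1! + 1/2! − ··· + (−1)^6/6!) = 265.
P = 265/720 = 53/144.

53/144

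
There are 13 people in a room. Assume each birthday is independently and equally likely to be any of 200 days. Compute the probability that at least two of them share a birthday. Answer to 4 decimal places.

0.3286

It's easier to compute the probability that all 13 are distinct.
P(all distinct) = 200/200 · 199/200 · ··· · 188/200 ≈ 0.6714.
So the probability of at least one match is 1 − 0.6714 = 0.3286.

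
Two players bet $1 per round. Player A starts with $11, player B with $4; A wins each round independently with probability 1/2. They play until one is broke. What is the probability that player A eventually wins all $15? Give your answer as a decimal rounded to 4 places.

With a fair step, P(i) = ½P(i−1) + ½P(i+1) with P(0)=0, P(15)=1 has the linear solution P(i) = i/15.
P(11) = 11/15 ≈ 0.7333.

0.7333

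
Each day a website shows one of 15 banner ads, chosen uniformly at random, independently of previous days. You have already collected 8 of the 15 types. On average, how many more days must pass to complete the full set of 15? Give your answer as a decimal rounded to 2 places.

Starting from 8 distinct types, each trial gives a new one with probability (15−i)/15 when i types are held, so the wait for the next new type is 15/(15−i).
E = 15/7 + 15/6 + 15/5 + 15/4 + 15/3 + 15/2 + 15/1 = 1089/28 ≈ 38.89.

38.89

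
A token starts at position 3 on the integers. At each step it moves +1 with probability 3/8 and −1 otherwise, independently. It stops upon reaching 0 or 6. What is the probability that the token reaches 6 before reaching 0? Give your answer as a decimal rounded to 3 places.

0.178

Let r = q/p = (5/8)/(3/8) = 5/3. The recurrence P(i) = p·P(i+1) + q·P(i−1) with P(0)=0, P(6)=1 gives P(i) = (1 − r^i)/(1 − r^6).
P(3) = (1 − (5/3)^3) / (1 − (5/3)^6) = 27/152 ≈ 0.178.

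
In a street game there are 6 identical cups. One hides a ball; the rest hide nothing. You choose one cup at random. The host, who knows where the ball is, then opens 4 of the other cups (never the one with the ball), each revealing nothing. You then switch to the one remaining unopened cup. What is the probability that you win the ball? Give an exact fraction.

5/6

Your original cup holds the ball with probability 1/6, so the other 5 collectively hold it with probability 5/6.
The host can always find 4 empty cups to open, so the reveals don't change that 5/6; it is now spread over the 1 remaining unopened cup.
P(win by switching) = (5/6) · (1/1) = 5/6.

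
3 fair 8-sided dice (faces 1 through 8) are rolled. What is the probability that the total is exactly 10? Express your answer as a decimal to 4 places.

There are 8^3 = 512 equally likely outcomes.
The number of ordered 3-tuples from {1,…,8} summing to 10 is 36.
P(sum = 10) = 36/512 = 9/128 ≈ 0.0703.

0.0703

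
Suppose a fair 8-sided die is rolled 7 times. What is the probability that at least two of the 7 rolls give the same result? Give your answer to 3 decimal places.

P(all 7 different) = 8/8 · 7/8 · ··· · 2/8 ≈ 0.019.
P(at least two equal) = 1 − 0.019 = 0.981.

0.981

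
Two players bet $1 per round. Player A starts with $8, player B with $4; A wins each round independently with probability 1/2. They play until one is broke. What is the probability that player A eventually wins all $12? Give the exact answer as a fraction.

With a fair step, P(i) = ½P(i−1) + ½P(i+1) with P(0)=0, P(12)=1 has the linear solution P(i) = i/12.
P(8) = 8/12 = 2/3.

2/3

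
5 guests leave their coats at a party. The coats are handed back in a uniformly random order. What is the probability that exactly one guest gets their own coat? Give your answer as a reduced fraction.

3/8

Choose which one is fixed: C(5,1) = 5 ways.
The remaining 4 must have no fixed point: D(4) = 9.
P = 5·9/120 = 3/8.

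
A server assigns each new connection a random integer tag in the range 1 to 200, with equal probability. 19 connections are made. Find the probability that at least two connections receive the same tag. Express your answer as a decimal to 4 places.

0.5863

It's easier to compute the probability that all 19 are distinct.
P(all distinct) = 200/200 · 199/200 · ··· · 182/200 ≈ 0.4137.
So the probability of at least one match is 1 − 0.4137 = 0.5863.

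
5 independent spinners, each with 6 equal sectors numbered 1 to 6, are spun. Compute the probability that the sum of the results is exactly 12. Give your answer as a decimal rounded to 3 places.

There are 6^5 = 7776 equally likely outcomes.
The number of ordered 5-tuples from {1,…,6} summing to 12 is 305.
P(sum = 12) = 305/7776 ≈ 0.039.

0.039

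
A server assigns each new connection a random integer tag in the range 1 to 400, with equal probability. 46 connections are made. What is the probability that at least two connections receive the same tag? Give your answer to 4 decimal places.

It's easier to compute the probability that all 46 are distinct.
P(all distinct) = 400/400 · 399/400 · ··· · 355/400 ≈ 0.0678.
So the probability of at least one match is 1 − 0.0678 = 0.9322.

0.9322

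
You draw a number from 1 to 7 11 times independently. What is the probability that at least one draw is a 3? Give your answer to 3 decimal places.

0.817

P(no draw is a 3) = (6/7)^11 ≈ 0.183.
P(at least one) = 1 − 0.183 = 0.817.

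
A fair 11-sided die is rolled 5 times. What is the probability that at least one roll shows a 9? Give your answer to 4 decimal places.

P(no roll shows a 9) = (10/11)^5 ≈ 0.6209.
P(at least one) = 1 − 0.6209 = 0.3791.

0.3791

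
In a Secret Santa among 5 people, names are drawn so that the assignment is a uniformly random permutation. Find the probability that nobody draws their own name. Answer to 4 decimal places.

0.3667

This is the derangement probability: permutations of 5 with no fixed point.
D(5) = 5! · (1 − 1/1! + 1/2! − ··· + (−1)^5/5!) = 44.
P = 44/120 = 11/30 ≈ 0.3667.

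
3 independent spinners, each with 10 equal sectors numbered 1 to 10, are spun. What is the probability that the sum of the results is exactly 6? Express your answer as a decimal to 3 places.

There are 10^3 = 1000 equally likely outcomes.
The number of ordered 3-tuples from {1,…,10} summing to 6 is 10.
P(sum = 6) = 10/1000 = 1/100 ≈ 0.010.

0.010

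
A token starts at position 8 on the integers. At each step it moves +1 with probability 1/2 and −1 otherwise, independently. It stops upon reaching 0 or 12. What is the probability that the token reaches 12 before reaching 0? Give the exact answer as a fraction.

With a fair step, P(i) = ½P(i−1) + ½P(i+1) with P(0)=0, P(12)=1 has the linear solution P(i) = i/12.
P(8) = 8/12 = 2/3.

2/3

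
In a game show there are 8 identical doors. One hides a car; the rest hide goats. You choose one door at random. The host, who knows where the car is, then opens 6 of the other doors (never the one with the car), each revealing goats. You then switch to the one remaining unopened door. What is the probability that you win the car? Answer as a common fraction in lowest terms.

Your original door holds the car with probability 1/8, so the other 7 collectively hold it with probability 7/8.
The host can always find 6 empty doors to open, so the reveals don't change that 7/8; it is now spread over the 1 remaining unopened door.
P(win by switching) = (7/8) · (1/1) = 7/8.

7/8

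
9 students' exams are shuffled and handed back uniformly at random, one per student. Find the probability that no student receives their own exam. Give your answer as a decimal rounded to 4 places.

This is the derangement probability: permutations of 9 with no fixed point.
D(9) = 9! · (1 − 1/1! + 1/2! − ··· + (−1)^9/9!) = 133496.
P = 133496/362880 = 16687/45360 ≈ 0.3679.

0.3679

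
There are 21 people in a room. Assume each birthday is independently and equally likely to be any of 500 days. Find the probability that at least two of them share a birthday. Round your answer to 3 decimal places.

It's easier to compute the probability that all 21 are distinct.
P(all distinct) = 500/500 · 499/500 · ··· · 480/500 ≈ 0.653.
So the probability of at least one match is 1 − 0.653 = 0.347.

0.347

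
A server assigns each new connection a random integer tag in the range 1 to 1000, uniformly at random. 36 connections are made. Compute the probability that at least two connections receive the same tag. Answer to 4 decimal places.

It's easier to compute the probability that all 36 are distinct.
P(all distinct) = 1000/1000 · 999/1000 · ··· · 965/1000 ≈ 0.5286.
So the probability of at least one match is 1 − 0.5286 = 0.4714.

0.4714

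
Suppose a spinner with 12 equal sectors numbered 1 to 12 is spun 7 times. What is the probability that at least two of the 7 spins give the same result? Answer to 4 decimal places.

0.8886

P(all 7 different) = 12/12 · 11/12 · ··· · 6/12 ≈ 0.1114.
P(at least two equal) = 1 − 0.1114 = 0.8886.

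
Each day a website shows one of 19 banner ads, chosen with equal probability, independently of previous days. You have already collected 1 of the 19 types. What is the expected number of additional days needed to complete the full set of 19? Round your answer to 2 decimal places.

Starting from 1 distinct type, each trial gives a new one with probability (19−i)/19 when i types are held, so the wait for the next new type is 19/(19−i).
E = 19/18 + 19/17 + 19/16 + 19/15 + 19/14 + 19/13 + 19/12 + 19/11 + 19/10 + 19/9 + 19/8 + 19/7 + 19/6 + 19/5 + 19/4 + 19/3 + 19/2 + 19/1 = 271211719/4084080 ≈ 66.41.

66.41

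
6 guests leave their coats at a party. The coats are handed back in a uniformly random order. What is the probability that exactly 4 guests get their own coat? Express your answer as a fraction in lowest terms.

1/48

Choose which 4 of the 6 are fixed: C(6,4) = 15 ways.
The remaining 2 must have no fixed point: D(2) = 1.
P = 15·1/720 = 1/48.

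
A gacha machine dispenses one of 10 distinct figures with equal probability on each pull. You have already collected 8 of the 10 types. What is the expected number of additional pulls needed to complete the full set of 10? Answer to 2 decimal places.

Starting from 8 distinct types, each trial gives a new one with probability (10−i)/10 when i types are held, so the wait for the next new type is 10/(10−i).
E = 10/2 + 10/1 = 15 ≈ 15.00.

15.00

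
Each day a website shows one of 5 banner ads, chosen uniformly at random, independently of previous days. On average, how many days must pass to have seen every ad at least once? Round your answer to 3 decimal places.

11.417

After i distinct types are collected, each trial gives a new one with probability (5−i)/5, so the expected wait for the next new type is 5/(5−i).
E = 5/5 + 5/4 + 5/3 + 5/2 + 5/1 = 137/12 ≈ 11.417.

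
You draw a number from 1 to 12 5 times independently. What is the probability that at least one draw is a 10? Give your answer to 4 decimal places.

0.3528

P(no draw is a 10) = (11/12)^5 ≈ 0.6472.
P(at least one) = 1 − 0.6472 = 0.3528.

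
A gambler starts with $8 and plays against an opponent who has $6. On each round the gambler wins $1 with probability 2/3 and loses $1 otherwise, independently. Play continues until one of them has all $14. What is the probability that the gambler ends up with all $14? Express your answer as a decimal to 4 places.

0.9962

Let r = q/p = (1/3)/(2/3) = 1/2. The recurrence P(i) = p·P(i+1) + q·P(i−1) with P(0)=0, P(14)=1 gives P(i) = (1 − r^i)/(1 − r^14).
P(8) = (1 − (1/2)^8) / (1 − (1/2)^14) = 5440/5461 ≈ 0.9962.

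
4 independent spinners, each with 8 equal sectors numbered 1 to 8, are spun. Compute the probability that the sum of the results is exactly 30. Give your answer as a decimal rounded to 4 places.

0.0024

There are 8^4 = 4096 equally likely outcomes.
The number of ordered 4-tuples from {1,…,8} summing to 30 is 10.
P(sum = 30) = 10/4096 = 5/2048 ≈ 0.0024.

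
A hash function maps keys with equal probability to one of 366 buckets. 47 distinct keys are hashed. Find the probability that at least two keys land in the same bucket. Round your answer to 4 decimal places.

0.9544

It's easier to compute the probability that all 47 are distinct.
P(all distinct) = 366/366 · 365/366 · ··· · 320/366 ≈ 0.0456.
So the probability of at least one match is 1 − 0.0456 = 0.9544.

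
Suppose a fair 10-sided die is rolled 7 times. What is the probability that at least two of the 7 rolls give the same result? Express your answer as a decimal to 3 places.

0.940

P(all 7 different) = 10/10 · 9/10 · ··· · 4/10 ≈ 0.060.
P(at least two equal) = 1 − 0.060 = 0.940.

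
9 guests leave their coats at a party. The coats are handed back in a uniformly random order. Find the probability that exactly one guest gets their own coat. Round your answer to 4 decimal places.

Choose which one is fixed: C(9,1) = 9 ways.
The remaining 8 must have no fixed point: D(8) = 14833.
P = 9·14833/362880 = 2119/5760 ≈ 0.3679.

0.3679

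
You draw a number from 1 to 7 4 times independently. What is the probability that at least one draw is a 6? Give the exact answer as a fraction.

1105/2401

P(no draw is a 6) = (6/7)^4 = 1296/2401.
P(at least one) = 1 − 1296/2401 = 1105/2401.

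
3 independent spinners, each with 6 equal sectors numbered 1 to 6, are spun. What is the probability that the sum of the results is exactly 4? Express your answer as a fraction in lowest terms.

There are 6^3 = 216 equally likely outcomes.
The number of ordered 3-tuples from {1,…,6} summing to 4 is 3.
P(sum = 4) = 3/216 = 1/72.

1/72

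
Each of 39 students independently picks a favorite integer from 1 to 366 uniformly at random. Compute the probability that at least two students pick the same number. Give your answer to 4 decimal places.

0.8775

It's easier to compute the probability that all 39 are distinct.
P(all distinct) = 366/366 · 365/366 · ··· · 328/366 ≈ 0.1225.
So the probability of at least one match is 1 − 0.1225 = 0.8775.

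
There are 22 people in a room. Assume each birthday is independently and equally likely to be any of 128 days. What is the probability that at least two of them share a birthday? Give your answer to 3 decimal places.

0.853

It's easier to compute the probability that all 22 are distinct.
P(all distinct) = 128/128 · 127/128 · ··· · 107/128 ≈ 0.147.
So the probability of at least one match is 1 − 0.147 = 0.853.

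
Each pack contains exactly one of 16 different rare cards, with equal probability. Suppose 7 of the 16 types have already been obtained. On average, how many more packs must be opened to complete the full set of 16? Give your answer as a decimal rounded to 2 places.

45.26

Starting from 7 distinct types, each trial gives a new one with probability (16−i)/16 when i types are held, so the wait for the next new type is 16/(16−i).
E = 16/9 + 16/8 + 16/7 + 16/6 + 16/5 + 16/4 + 16/3 + 16/2 + 16/1 = 14258/315 ≈ 45.26.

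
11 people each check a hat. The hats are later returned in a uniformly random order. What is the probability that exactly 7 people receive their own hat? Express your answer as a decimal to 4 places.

Choose which 7 of the 11 are fixed: C(11,7) = 330 ways.
The remaining 4 must have no fixed point: D(4) = 9.
P = 330·9/39916800 = 1/13440 ≈ 0.0001.

0.0001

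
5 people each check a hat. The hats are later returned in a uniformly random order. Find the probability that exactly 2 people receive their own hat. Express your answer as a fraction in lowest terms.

1/6

Choose which 2 of the 5 are fixed: C(5,2) = 10 ways.
The remaining 3 must have no fixed point: D(3) = 2.
P = 10·2/120 = 1/6.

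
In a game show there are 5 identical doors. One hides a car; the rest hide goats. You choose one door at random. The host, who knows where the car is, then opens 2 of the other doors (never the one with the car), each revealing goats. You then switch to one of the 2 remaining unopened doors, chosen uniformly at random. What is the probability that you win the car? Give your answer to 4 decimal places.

Your original door holds the car with probability 1/5, so the other 4 collectively hold it with probability 4/5.
The host can always find 2 empty doors to open, so the reveals don't change that 4/5; it is now spread over the 2 remaining unopened doors.
P(win by switching) = (4/5) · (1/2) = 2/5 ≈ 0.4000.

0.4000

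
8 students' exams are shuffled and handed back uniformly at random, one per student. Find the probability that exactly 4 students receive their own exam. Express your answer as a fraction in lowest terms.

Choose which 4 of the 8 are fixed: C(8,4) = 70 ways.
The remaining 4 must have no fixed point: D(4) = 9.
P = 70·9/40320 = 1/64.

1/64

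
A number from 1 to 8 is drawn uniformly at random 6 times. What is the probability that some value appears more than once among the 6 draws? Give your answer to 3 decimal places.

0.923

P(all 6 different) = 8/8 · 7/8 · ··· · 3/8 ≈ 0.077.
P(at least two equal) = 1 − 0.077 = 0.923.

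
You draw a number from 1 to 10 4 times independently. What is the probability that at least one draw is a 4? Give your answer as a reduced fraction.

P(no draw is a 4) = (9/10)^4 = 6561/10000.
P(at least one) = 1 − 6561/10000 = 3439/10000.

3439/10000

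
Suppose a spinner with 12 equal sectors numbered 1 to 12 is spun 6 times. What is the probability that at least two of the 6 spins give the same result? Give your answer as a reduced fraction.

P(all 6 different) = 12/12 · 11/12 · ··· · 7/12 = 385/1728.
P(at least two equal) = 1 − 385/1728 = 1343/1728.

1343/1728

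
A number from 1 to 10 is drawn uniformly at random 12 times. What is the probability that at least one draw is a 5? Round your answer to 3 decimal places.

0.718

P(no draw is a 5) = (9/10)^12 ≈ 0.282.
P(at least one) = 1 − 0.282 = 0.718.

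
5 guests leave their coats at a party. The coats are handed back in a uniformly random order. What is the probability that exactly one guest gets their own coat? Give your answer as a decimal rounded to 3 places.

0.375

Choose which one is fixed: C(5,1) = 5 ways.
The remaining 4 must have no fixed point: D(4) = 9.
P = 5·9/120 = 3/8 ≈ 0.375.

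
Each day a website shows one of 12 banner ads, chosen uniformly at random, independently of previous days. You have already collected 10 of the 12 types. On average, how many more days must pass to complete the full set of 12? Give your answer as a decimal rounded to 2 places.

Starting from 10 distinct types, each trial gives a new one with probability (12−i)/12 when i types are held, so the wait for the next new type is 12/(12−i).
E = 12/2 + 12/1 = 18 ≈ 18.00.

18.00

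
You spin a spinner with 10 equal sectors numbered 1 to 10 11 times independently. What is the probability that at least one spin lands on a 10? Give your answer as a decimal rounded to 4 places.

0.6862

P(no spin lands on a 10) = (9/10)^11 ≈ 0.3138.
P(at least one) = 1 − 0.3138 = 0.6862.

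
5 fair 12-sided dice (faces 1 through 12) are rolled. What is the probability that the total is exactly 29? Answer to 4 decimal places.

0.0458

There are 12^5 = 248832 equally likely outcomes.
The number of ordered 5-tuples from {1,…,12} summing to 29 is 11385.
P(sum = 29) = 11385/248832 = 1265/27648 ≈ 0.0458.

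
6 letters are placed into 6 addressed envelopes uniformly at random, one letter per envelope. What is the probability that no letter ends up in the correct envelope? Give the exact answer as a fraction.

This is the derangement probability: permutations of 6 with no fixed point.
D(6) = 6! · (1 − 1/1! + 1/2! − ··· + (−1)^6/6!) = 265.
P = 265/720 = 53/144.

53/144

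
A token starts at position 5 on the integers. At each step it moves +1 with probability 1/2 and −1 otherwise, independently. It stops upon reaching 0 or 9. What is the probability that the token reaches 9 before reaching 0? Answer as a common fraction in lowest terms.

With a fair step, P(i) = ½P(i−1) + ½P(i+1) with P(0)=0, P(9)=1 has the linear solution P(i) = i/9.
P(5) = 5/9.

5/9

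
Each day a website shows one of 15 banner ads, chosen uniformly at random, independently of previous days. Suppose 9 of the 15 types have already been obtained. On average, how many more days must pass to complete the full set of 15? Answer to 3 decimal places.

36.750

Starting from 9 distinct types, each trial gives a new one with probability (15−i)/15 when i types are held, so the wait for the next new type is 15/(15−i).
E = 15/6 + 15/5 + 15/4 + 15/3 + 15/2 + 15/1 = 147/4 ≈ 36.750.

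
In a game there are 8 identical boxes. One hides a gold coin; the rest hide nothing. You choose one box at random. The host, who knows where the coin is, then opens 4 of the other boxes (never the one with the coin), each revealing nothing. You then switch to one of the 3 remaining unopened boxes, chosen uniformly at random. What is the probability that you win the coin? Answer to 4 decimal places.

0.2917

Your original box holds the coin with probability 1/8, so the other 7 collectively hold it with probability 7/8.
The host can always find 4 empty boxes to open, so the reveals don't change that 7/8; it is now spread over the 3 remaining unopened boxes.
P(win by switching) = (7/8) · (1/3) = 7/24 ≈ 0.2917.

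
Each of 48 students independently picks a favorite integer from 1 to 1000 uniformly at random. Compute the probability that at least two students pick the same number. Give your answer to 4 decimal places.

It's easier to compute the probability that all 48 are distinct.
P(all distinct) = 1000/1000 · 999/1000 · ··· · 953/1000 ≈ 0.3178.
So the probability of at least one match is 1 − 0.3178 = 0.6822.

0.6822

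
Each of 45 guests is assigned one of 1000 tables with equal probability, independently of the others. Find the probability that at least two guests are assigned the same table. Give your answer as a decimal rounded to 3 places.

0.634

It's easier to compute the probability that all 45 are distinct.
P(all distinct) = 1000/1000 · 999/1000 · ··· · 956/1000 ≈ 0.366.
So the probability of at least one match is 1 − 0.366 = 0.634.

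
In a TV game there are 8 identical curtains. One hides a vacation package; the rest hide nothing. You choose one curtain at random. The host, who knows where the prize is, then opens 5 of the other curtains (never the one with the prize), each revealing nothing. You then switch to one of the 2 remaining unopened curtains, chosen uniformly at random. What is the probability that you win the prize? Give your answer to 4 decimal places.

Your original curtain holds the prize with probability 1/8, so the other 7 collectively hold it with probability 7/8.
The host can always find 5 empty curtains to open, so the reveals don't change that 7/8; it is now spread over the 2 remaining unopened curtains.
P(win by switching) = (7/8) · (1/2) = 7/16 ≈ 0.4375.

0.4375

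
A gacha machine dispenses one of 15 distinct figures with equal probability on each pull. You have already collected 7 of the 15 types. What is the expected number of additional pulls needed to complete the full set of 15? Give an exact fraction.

Starting from 7 distinct types, each trial gives a new one with probability (15−i)/15 when i types are held, so the wait for the next new type is 15/(15−i).
E = 15/8 + 15/7 + 15/6 + 15/5 + 15/4 + 15/3 + 15/2 + 15/1 = 2283/56.

2283/56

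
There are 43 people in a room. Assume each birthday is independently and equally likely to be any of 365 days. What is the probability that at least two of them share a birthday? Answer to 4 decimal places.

It's easier to compute the probability that all 43 are distinct.
P(all distinct) = 365/365 · 364/365 · ··· · 323/365 ≈ 0.0761.
So the probability of at least one match is 1 − 0.0761 = 0.9239.

0.9239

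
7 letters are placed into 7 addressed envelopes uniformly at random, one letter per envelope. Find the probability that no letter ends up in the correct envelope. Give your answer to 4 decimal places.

This is the derangement probability: permutations of 7 with no fixed point.
D(7) = 7! · (1 − 1/1! + 1/2! − ··· + (−1)^7/7!) = 1854.
P = 1854/5040 = 103/280 ≈ 0.3679.

0.3679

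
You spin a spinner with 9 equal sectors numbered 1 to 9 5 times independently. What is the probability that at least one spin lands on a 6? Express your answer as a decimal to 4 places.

P(no spin lands on a 6) = (8/9)^5 ≈ 0.5549.
P(at least one) = 1 − 0.5549 = 0.4451.

0.4451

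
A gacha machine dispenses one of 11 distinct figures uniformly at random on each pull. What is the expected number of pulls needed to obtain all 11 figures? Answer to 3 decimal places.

After i distinct types are collected, each trial gives a new one with probability (11−i)/11, so the expected wait for the next new type is 11/(11−i).
E = 11/11 + 11/10 + 11/9 + 11/8 + 11/7 + 11/6 + 11/5 + 11/4 + 11/3 + 11/2 + 11/1 = 83711/2520 ≈ 33.219.

33.219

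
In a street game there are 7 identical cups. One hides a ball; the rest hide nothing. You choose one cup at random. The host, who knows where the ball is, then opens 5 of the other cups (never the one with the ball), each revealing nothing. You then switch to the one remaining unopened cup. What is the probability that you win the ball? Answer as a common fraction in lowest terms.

6/7

Your original cup holds the ball with probability 1/7, so the other 6 collectively hold it with probability 6/7.
The host can always find 5 empty cups to open, so the reveals don't change that 6/7; it is now spread over the 1 remaining unopened cup.
P(win by switching) = (6/7) · (1/1) = 6/7.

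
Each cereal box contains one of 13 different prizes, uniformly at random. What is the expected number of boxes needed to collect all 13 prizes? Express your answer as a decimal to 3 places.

After i distinct types are collected, each trial gives a new one with probability (13−i)/13, so the expected wait for the next new type is 13/(13−i).
E = 13/13 + 13/12 + 13/11 + 13/10 + 13/9 + 13/8 + 13/7 + 13/6 + 13/5 + 13/4 + 13/3 + 13/2 + 13/1 = 1145993/27720 ≈ 41.342.

41.342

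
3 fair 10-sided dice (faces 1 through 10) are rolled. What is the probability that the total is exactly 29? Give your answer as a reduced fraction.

There are 10^3 = 1000 equally likely outcomes.
The number of ordered 3-tuples from {1,…,10} summing to 29 is 3.
P(sum = 29) = 3/1000.

3/1000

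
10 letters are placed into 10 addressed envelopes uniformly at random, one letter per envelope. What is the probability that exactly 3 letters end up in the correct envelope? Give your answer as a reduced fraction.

103/1680

Choose which 3 of the 10 are fixed: C(10,3) = 120 ways.
The remaining 7 must have no fixed point: D(7) = 1854.
P = 120·1854/3628800 = 103/1680.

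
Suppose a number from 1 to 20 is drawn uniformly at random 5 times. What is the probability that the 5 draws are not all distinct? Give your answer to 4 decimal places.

0.4186

P(all 5 different) = 20/20 · 19/20 · ··· · 16/20 ≈ 0.5814.
P(at least two equal) = 1 − 0.5814 = 0.4186.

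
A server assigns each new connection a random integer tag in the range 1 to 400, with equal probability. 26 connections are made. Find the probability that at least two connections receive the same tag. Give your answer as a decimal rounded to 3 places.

It's easier to compute the probability that all 26 are distinct.
P(all distinct) = 400/400 · 399/400 · ··· · 375/400 ≈ 0.436.
So the probability of at least one match is 1 − 0.436 = 0.564.

0.564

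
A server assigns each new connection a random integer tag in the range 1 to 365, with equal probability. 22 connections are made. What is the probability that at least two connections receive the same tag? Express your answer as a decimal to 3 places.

0.476

It's easier to compute the probability that all 22 are distinct.
P(all distinct) = 365/365 · 364/365 · ··· · 344/365 ≈ 0.524.
So the probability of at least one match is 1 − 0.524 = 0.476.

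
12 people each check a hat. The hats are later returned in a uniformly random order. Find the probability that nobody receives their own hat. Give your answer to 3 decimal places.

0.368

This is the derangement probability: permutations of 12 with no fixed point.
D(12) = 12! · (1 − 1/1! + 1/2! − ··· + (−1)^12/12!) = 176214841.
P = 176214841/479001600 = 16019531/43545600 ≈ 0.368.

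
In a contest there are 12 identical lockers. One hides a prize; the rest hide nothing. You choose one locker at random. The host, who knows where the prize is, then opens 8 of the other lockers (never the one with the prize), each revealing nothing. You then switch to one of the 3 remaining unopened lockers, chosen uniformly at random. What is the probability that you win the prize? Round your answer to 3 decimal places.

0.306

Your original locker holds the prize with probability 1/12, so the other 11 collectively hold it with probability 11/12.
The host can always find 8 empty lockers to open, so the reveals don't change that 11/12; it is now spread over the 3 remaining unopened lockers.
P(win by switching) = (11/12) · (1/3) = 11/36 ≈ 0.306.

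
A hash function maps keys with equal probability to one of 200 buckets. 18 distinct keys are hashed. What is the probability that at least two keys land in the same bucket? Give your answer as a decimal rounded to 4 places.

It's easier to compute the probability that all 18 are distinct.
P(all distinct) = 200/200 · 199/200 · ··· · 183/200 ≈ 0.4546.
So the probability of at least one match is 1 − 0.4546 = 0.5454.

0.5454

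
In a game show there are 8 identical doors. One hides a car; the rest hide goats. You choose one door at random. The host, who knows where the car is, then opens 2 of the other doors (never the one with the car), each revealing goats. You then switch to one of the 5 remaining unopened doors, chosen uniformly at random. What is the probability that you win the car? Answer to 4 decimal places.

0.1750

Your original door holds the car with probability 1/8, so the other 7 collectively hold it with probability 7/8.
The host can always find 2 empty doors to open, so the reveals don't change that 7/8; it is now spread over the 5 remaining unopened doors.
P(win by switching) = (7/8) · (1/5) = 7/40 ≈ 0.1750.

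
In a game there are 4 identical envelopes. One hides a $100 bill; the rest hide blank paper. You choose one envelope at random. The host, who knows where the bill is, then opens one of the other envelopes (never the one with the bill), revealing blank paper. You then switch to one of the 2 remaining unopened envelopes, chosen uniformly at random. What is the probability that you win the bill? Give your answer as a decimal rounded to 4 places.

Your original envelope holds the bill with probability 1/4, so the other 3 collectively hold it with probability 3/4.
The host can always find an empty envelope to open, so this doesn't change that 3/4; it is now spread over the 2 remaining unopened envelopes.
P(win by switching) = (3/4) · (1/2) = 3/8 ≈ 0.3750.

0.3750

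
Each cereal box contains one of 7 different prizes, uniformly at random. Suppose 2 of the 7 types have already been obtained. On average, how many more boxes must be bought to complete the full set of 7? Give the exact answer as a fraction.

Starting from 2 distinct types, each trial gives a new one with probability (7−i)/7 when i types are held, so the wait for the next new type is 7/(7−i).
E = 7/5 + 7/4 + 7/3 + 7/2 + 7/1 = 959/60.

959/60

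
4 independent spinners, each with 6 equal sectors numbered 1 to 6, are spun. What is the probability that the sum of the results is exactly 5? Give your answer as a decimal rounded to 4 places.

There are 6^4 = 1296 equally likely outcomes.
The number of ordered 4-tuples from {1,…,6} summing to 5 is 4.
P(sum = 5) = 4/1296 = 1/324 ≈ 0.0031.

0.0031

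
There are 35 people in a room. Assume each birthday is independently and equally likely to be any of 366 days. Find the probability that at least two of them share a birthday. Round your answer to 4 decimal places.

0.8135

It's easier to compute the probability that all 35 are distinct.
P(all distinct) = 366/366 · 365/366 · ··· · 332/366 ≈ 0.1865.
So the probability of at least one match is 1 − 0.1865 = 0.8135.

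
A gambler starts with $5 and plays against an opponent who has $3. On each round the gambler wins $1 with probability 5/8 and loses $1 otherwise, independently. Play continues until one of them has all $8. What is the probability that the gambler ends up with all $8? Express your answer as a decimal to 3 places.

0.938

Let r = q/p = (3/8)/(5/8) = 3/5. The recurrence P(i) = p·P(i+1) + q·P(i−1) with P(0)=0, P(8)=1 gives P(i) = (1 − r^i)/(1 − r^8).
P(5) = (1 − (3/5)^5) / (1 − (3/5)^8) = 180125/192032 ≈ 0.938.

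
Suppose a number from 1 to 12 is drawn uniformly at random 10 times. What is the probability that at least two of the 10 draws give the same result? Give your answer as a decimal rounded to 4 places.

0.9961

P(all 10 different) = 12/12 · 11/12 · ··· · 3/12 ≈ 0.0039.
P(at least two equal) = 1 − 0.0039 = 0.9961.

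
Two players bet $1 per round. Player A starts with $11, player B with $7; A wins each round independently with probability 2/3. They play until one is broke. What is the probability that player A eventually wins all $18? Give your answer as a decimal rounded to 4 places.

0.9995

Let r = q/p = (1/3)/(2/3) = 1/2. The recurrence P(i) = p·P(i+1) + q·P(i−1) with P(0)=0, P(18)=1 gives P(i) = (1 − r^i)/(1 − r^18).
P(11) = (1 − (1/2)^11) / (1 − (1/2)^18) = 262016/262143 ≈ 0.9995.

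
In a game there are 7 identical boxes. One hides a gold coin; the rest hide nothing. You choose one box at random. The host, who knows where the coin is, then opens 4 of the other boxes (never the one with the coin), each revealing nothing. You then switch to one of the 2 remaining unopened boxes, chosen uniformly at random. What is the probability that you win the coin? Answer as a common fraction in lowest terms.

3/7

Your original box holds the coin with probability 1/7, so the other 6 collectively hold it with probability 6/7.
The host can always find 4 empty boxes to open, so the reveals don't change that 6/7; it is now spread over the 2 remaining unopened boxes.
P(win by switching) = (6/7) · (1/2) = 3/7.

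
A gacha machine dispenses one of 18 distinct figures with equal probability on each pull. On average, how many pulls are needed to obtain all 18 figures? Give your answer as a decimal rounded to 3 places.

62.912

After i distinct types are collected, each trial gives a new one with probability (18−i)/18, so the expected wait for the next new type is 18/(18−i).
E = 18/18 + 18/17 + 18/16 + 18/15 + 18/14 + 18/13 + 18/12 + 18/11 + 18/10 + 18/9 + 18/8 + 18/7 + 18/6 + 18/5 + 18/4 + 18/3 + 18/2 + 18/1 = 42822903/680680 ≈ 62.912.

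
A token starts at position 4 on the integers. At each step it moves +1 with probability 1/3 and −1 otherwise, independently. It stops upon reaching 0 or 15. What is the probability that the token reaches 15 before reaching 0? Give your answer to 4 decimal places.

Let r = q/p = (2/3)/(1/3) = 2. The recurrence P(i) = p·P(i+1) + q·P(i−1) with P(0)=0, P(15)=1 gives P(i) = (1 − r^i)/(1 − r^15).
P(4) = (1 − (2)^4) / (1 − (2)^15) = 15/32767 ≈ 0.0005.

0.0005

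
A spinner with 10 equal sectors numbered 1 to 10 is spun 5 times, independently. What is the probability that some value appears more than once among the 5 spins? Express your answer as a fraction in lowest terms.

P(all 5 different) = 10/10 · 9/10 · ··· · 6/10 = 189/625.
P(at least two equal) = 1 − 189/625 = 436/625.

436/625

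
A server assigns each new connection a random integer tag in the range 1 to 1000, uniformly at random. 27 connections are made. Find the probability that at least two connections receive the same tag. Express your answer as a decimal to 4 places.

It's easier to compute the probability that all 27 are distinct.
P(all distinct) = 1000/1000 · 999/1000 · ··· · 974/1000 ≈ 0.7018.
So the probability of at least one match is 1 − 0.7018 = 0.2982.

0.2982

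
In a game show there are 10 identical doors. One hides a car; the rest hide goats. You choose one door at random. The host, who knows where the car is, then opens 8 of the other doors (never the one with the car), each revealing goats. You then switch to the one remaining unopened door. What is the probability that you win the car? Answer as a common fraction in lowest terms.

9/10

Your original door holds the car with probability 1/10, so the other 9 collectively hold it with probability 9/10.
The host can always find 8 empty doors to open, so the reveals don't change that 9/10; it is now spread over the 1 remaining unopened door.
P(win by switching) = (9/10) · (1/1) = 9/10.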